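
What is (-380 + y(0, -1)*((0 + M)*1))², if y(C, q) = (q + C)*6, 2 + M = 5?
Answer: 158404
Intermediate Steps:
M = 3 (M = -2 + 5 = 3)
y(C, q) = 6*C + 6*q (y(C, q) = (C + q)*6 = 6*C + 6*q)
(-380 + y(0, -1)*((0 + M)*1))² = (-380 + (6*0 + 6*(-1))*((0 + 3)*1))² = (-380 + (0 - 6)*(3*1))² = (-380 - 6*3)² = (-380 - 18)² = (-398)² = 158404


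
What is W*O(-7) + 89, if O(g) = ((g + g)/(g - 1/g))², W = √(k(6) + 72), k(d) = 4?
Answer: 89 + 2401*√19/288 ≈ 125.34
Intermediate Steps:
W = 2*√19 (W = √(4 + 72) = √76 = 2*√19 ≈ 8.7178)
O(g) = 4*g²/(g - 1/g)² (O(g) = ((2*g)/(g - 1/g))² = (2*g/(g - 1/g))² = 4*g²/(g - 1/g)²)
W*O(-7) + 89 = (2*√19)*(4*(-7)⁴/(-1 + (-7)²)²) + 89 = (2*√19)*(4*2401/(-1 + 49)²) + 89 = (2*√19)*(4*2401/48²) + 89 = (2*√19)*(4*2401*(1/2304)) + 89 = (2*√19)*(2401/576) + 89 = 2401*√19/288 + 89 = 89 + 2401*√19/288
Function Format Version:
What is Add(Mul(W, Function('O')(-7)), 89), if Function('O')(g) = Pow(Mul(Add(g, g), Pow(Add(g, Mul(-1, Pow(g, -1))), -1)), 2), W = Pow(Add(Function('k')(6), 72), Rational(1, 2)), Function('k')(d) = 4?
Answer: Add(89, Mul(Rational(2401, 288), Pow(19, Rational(1, 2)))) ≈ 125.34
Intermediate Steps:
W = Mul(2, Pow(19, Rational(1, 2))) (W = Pow(Add(4, 72), Rational(1, 2)) = Pow(76, Rational(1, 2)) = Mul(2, Pow(19, Rational(1, 2))) ≈ 8.7178)
Function('O')(g) = Mul(4, Pow(g, 2), Pow(Add(g, Mul(-1, Pow(g, -1))), -2)) (Function('O')(g) = Pow(Mul(Mul(2, g), Pow(Add(g, Mul(-1, Pow(g, -1))), -1)), 2) = Pow(Mul(2, g, Pow(Add(g, Mul(-1, Pow(g, -1))), -1)), 2) = Mul(4, Pow(g, 2), Pow(Add(g, Mul(-1, Pow(g, -1))), -2)))
Add(Mul(W, Function('O')(-7)), 89) = Add(Mul(Mul(2, Pow(19, Rational(1, 2))), Mul(4, Pow(-7, 4), Pow(Add(-1, Pow(-7, 2)), -2))), 89) = Add(Mul(Mul(2, Pow(19, Rational(1, 2))), Mul(4, 2401, Pow(Add(-1, 49), -2))), 89) = Add(Mul(Mul(2, Pow(19, Rational(1, 2))), Mul(4, 2401, Pow(48, -2))), 89) = Add(Mul(Mul(2, Pow(19, Rational(1, 2))), Mul(4, 2401, Rational(1, 2304))), 89) = Add(Mul(Mul(2, Pow(19, Rational(1, 2))), Rational(2401, 576)), 89) = Add(Mul(Rational(2401, 288), Pow(19, Rational(1, 2))), 89) = Add(89, Mul(Rational(2401, 288), Pow(19, Rational(1, 2))))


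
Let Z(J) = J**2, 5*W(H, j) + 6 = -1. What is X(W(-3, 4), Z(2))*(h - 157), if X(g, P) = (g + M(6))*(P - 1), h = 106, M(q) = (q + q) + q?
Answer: -12699/5 ≈ -2539.8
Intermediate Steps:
W(H, j) = -7/5 (W(H, j) = -6/5 + (1/5)*(-1) = -6/5 - 1/5 = -7/5)
M(q) = 3*q (M(q) = 2*q + q = 3*q)
X(g, P) = (-1 + P)*(18 + g) (X(g, P) = (g + 3*6)*(P - 1) = (g + 18)*(-1 + P) = (18 + g)*(-1 + P) = (-1 + P)*(18 + g))
X(W(-3, 4), Z(2))*(h - 157) = (-18 - 1*(-7/5) + 18*2**2 + 2**2*(-7/5))*(106 - 157) = (-18 + 7/5 + 18*4 + 4*(-7/5))*(-51) = (-18 + 7/5 + 72 - 28/5)*(-51) = (249/5)*(-51) = -12699/5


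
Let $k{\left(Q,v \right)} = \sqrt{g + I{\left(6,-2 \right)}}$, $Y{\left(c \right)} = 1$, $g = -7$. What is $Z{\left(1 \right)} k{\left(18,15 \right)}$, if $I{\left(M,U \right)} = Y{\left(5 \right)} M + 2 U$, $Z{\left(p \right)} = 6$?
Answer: $6 i \sqrt{5} \approx 13.416 i$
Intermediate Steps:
$I{\left(M,U \right)} = M + 2 U$ ($I{\left(M,U \right)} = 1 M + 2 U = M + 2 U$)
$k{\left(Q,v \right)} = i \sqrt{5}$ ($k{\left(Q,v \right)} = \sqrt{-7 + \left(6 + 2 \left(-2\right)\right)} = \sqrt{-7 + \left(6 - 4\right)} = \sqrt{-7 + 2} = \sqrt{-5} = i \sqrt{5}$)
$Z{\left(1 \right)} k{\left(18,15 \right)} = 6 i \sqrt{5}$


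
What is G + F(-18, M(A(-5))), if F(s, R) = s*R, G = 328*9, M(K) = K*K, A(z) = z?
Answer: 2502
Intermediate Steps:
M(K) = K**2
G = 2952
F(s, R) = R*s
G + F(-18, M(A(-5))) = 2952 + (-5)**2*(-18) = 2952 + 25*(-18) = 2952 - 450 = 2502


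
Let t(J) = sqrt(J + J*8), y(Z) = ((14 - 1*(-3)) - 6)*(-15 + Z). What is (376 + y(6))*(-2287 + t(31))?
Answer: -633499 + 831*sqrt(31) ≈ -6.2887e+5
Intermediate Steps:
y(Z) = -165 + 11*Z (y(Z) = ((14 + 3) - 6)*(-15 + Z) = (17 - 6)*(-15 + Z) = 11*(-15 + Z) = -165 + 11*Z)
t(J) = 3*sqrt(J) (t(J) = sqrt(J + 8*J) = sqrt(9*J) = 3*sqrt(J))
(376 + y(6))*(-2287 + t(31)) = (376 + (-165 + 11*6))*(-2287 + 3*sqrt(31)) = (376 + (-165 + 66))*(-2287 + 3*sqrt(31)) = (376 - 99)*(-2287 + 3*sqrt(31)) = 277*(-2287 + 3*sqrt(31)) = -633499 + 831*sqrt(31)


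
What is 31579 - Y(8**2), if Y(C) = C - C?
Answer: 31579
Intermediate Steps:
Y(C) = 0
31579 - Y(8**2) = 31579 - 1*0 = 31579 + 0 = 31579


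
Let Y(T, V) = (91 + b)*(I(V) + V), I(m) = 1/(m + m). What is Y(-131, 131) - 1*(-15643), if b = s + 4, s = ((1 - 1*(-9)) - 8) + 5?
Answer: 3799706/131 ≈ 29005.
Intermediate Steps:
s = 7 (s = ((1 + 9) - 8) + 5 = (10 - 8) + 5 = 2 + 5 = 7)
I(m) = 1/(2*m)
b = 11 (b = 7 + 4 = 11)
Y(T, V) = 51/V + 102*V (Y(T, V) = (91 + 11)*(1/(2*V) + V) = 102*(V + 1/(2*V)) = 51/V + 102*V)
Y(-131, 131) - 1*(-15643) = (51/131 + 102*131) - 1*(-15643) = (51*(1/131) + 13362) + 15643 = (51/131 + 13362) + 15643 = 1750473/131 + 15643 = 3799706/131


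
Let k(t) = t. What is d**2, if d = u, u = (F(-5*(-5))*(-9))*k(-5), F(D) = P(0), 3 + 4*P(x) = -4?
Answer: 99225/16 ≈ 6201.6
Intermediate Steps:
P(x) = -7/4 (P(x) = -3/4 + (1/4)*(-4) = -3/4 - 1 = -7/4)
F(D) = -7/4
u = -315/4 (u = -7/4*(-9)*(-5) = (63/4)*(-5) = -315/4 ≈ -78.750)
d = -315/4 ≈ -78.750
d**2 = (-315/4)**2 = 99225/16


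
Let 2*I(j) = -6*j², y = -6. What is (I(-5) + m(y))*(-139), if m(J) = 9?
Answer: 9174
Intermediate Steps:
I(j) = -3*j² (I(j) = (-6*j²)/2 = -3*j²)
(I(-5) + m(y))*(-139) = (-3*(-5)² + 9)*(-139) = (-3*25 + 9)*(-139) = (-75 + 9)*(-139) = -66*(-139) = 9174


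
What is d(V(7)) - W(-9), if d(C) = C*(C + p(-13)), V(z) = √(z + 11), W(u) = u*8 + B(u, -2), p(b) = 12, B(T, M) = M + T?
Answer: 101 + 36*√2 ≈ 151.91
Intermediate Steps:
W(u) = -2 + 9*u (W(u) = u*8 + (-2 + u) = 8*u + (-2 + u) = -2 + 9*u)
V(z) = √(11 + z)
d(C) = C*(12 + C) (d(C) = C*(C + 12) = C*(12 + C))
d(V(7)) - W(-9) = √(11 + 7)*(12 + √(11 + 7)) - (-2 + 9*(-9)) = √18*(12 + √18) - (-2 - 81) = (3*√2)*(12 + 3*√2) - 1*(-83) = 3*√2*(12 + 3*√2) + 83 = 83 + 3*√2*(12 + 3*√2)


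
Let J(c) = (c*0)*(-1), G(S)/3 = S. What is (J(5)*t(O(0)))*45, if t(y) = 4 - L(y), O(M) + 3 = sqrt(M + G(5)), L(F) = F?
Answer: 0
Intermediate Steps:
G(S) = 3*S
J(c) = 0 (J(c) = 0*(-1) = 0)
O(M) = -3 + sqrt(15 + M) (O(M) = -3 + sqrt(M + 3*5) = -3 + sqrt(M + 15) = -3 + sqrt(15 + M))
t(y) = 4 - y
(J(5)*t(O(0)))*45 = (0*(4 - (-3 + sqrt(15 + 0))))*45 = (0*(4 - (-3 + sqrt(15))))*45 = (0*(4 + (3 - sqrt(15))))*45 = (0*(7 - sqrt(15)))*45 = 0*45 = 0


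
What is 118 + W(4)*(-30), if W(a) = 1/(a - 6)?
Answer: 133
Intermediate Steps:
W(a) = 1/(-6 + a)
118 + W(4)*(-30) = 118 - 30/(-6 + 4) = 118 - 30/(-2) = 118 - 1/2*(-30) = 118 + 15 = 133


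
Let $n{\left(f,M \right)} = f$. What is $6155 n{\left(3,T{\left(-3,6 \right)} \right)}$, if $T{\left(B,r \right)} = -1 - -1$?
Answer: $18465$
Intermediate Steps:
$T{\left(B,r \right)} = 0$ ($T{\left(B,r \right)} = -1 + 1 = 0$)
$6155 n{\left(3,T{\left(-3,6 \right)} \right)} = 6155 \cdot 3 = 18465$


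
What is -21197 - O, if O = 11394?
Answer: -32591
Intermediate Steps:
-21197 - O = -21197 - 1*11394 = -21197 - 11394 = -32591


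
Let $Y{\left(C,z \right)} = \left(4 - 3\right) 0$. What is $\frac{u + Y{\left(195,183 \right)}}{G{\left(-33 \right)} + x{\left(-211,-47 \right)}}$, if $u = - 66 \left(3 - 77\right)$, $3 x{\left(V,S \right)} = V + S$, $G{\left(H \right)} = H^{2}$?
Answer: $\frac{4884}{1003} \approx 4.8694$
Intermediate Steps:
$x{\left(V,S \right)} = \frac{S}{3} + \frac{V}{3}$ ($x{\left(V,S \right)} = \frac{V + S}{3} = \frac{S + V}{3} = \frac{S}{3} + \frac{V}{3}$)
$u = 4884$ ($u = \left(-66\right) \left(-74\right) = 4884$)
$Y{\left(C,z \right)} = 0$ ($Y{\left(C,z \right)} = 1 \cdot 0 = 0$)
$\frac{u + Y{\left(195,183 \right)}}{G{\left(-33 \right)} + x{\left(-211,-47 \right)}} = \frac{4884 + 0}{\left(-33\right)^{2} + \left(\frac{1}{3} \left(-47\right) + \frac{1}{3} \left(-211\right)\right)} = \frac{4884}{1089 - 86} = \frac{4884}{1003}$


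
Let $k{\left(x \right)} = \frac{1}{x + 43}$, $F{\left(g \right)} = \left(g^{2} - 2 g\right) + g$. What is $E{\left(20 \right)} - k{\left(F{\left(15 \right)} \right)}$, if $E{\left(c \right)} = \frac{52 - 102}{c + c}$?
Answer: $- \frac{1269}{1012} \approx -1.254$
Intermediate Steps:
$F{\left(g \right)} = g^{2} - g$
$k{\left(x \right)} = \frac{1}{43 + x}$
$E{\left(c \right)} = - \frac{25}{c}$ ($E{\left(c \right)} = - \frac{50}{2 c} = - 50 \frac{1}{2 c} = - \frac{25}{c}$)
$E{\left(20 \right)} - k{\left(F{\left(15 \right)} \right)} = - \frac{25}{20} - \frac{1}{43 + 15 \left(-1 + 15\right)} = \left(-25\right) \frac{1}{20} - \frac{1}{43 + 15 \cdot 14} = - \frac{5}{4} - \frac{1}{43 + 210} = - \frac{5}{4} - \frac{1}{253} = - \frac{1269}{1012}$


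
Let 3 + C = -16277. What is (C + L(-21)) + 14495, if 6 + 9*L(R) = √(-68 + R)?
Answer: -5357/3 + I*√89/9 ≈ -1785.7 + 1.0482*I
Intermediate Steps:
C = -16280 (C = -3 - 16277 = -16280)
L(R) = -⅔ + √(-68 + R)/9
(C + L(-21)) + 14495 = (-16280 + (-⅔ + √(-68 - 21)/9)) + 14495 = (-16280 + (-⅔ + √(-89)/9)) + 14495 = (-16280 + (-⅔ + (I*√89)/9)) + 14495 = (-16280 + (-⅔ + I*√89/9)) + 14495 = (-48842/3 + I*√89/9) + 14495 = -5357/3 + I*√89/9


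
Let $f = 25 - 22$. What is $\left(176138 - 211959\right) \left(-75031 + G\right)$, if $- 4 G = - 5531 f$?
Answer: $\frac{10156363951}{4} \approx 2.5391 \cdot 10^{9}$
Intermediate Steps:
$f = 3$
$G = \frac{16593}{4}$ ($G = - \frac{\left(-5531\right) 3}{4} = \left(- \frac{1}{4}\right) \left(-16593\right) = \frac{16593}{4} \approx 4148.3$)
$\left(176138 - 211959\right) \left(-75031 + G\right) = \left(176138 - 211959\right) \left(-75031 + \frac{16593}{4}\right) = \left(176138 - 211959\right) \left(- \frac{283531}{4}\right) = \left(-35821\right) \left(- \frac{283531}{4}\right) = \frac{10156363951}{4}$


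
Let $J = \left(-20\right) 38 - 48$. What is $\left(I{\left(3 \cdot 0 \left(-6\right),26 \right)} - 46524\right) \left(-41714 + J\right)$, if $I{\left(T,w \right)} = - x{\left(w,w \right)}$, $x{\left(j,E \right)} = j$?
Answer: $1979399100$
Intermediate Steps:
$I{\left(T,w \right)} = - w$
$J = -808$ ($J = -760 - 48 = -808$)
$\left(I{\left(3 \cdot 0 \left(-6\right),26 \right)} - 46524\right) \left(-41714 + J\right) = \left(\left(-1\right) 26 - 46524\right) \left(-41714 - 808\right) = \left(-26 - 46524\right) \left(-42522\right) = \left(-46550\right) \left(-42522\right) = 1979399100$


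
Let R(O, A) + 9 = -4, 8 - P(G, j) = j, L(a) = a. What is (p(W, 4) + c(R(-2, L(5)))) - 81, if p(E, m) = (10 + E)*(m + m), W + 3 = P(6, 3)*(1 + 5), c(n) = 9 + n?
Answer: 211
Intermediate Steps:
P(G, j) = 8 - j
R(O, A) = -13 (R(O, A) = -9 - 4 = -13)
W = 27 (W = -3 + (8 - 1*3)*(1 + 5) = -3 + (8 - 3)*6 = -3 + 5*6 = -3 + 30 = 27)
p(E, m) = 2*m*(10 + E) (p(E, m) = (10 + E)*(2*m) = 2*m*(10 + E))
(p(W, 4) + c(R(-2, L(5)))) - 81 = (2*4*(10 + 27) + (9 - 13)) - 81 = (2*4*37 - 4) - 81 = (296 - 4) - 81 = 292 - 81 = 211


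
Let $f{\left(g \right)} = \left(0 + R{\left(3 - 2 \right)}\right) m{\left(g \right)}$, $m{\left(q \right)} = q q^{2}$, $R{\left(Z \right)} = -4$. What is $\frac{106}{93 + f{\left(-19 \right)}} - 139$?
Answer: $- \frac{3826425}{27529} \approx -139.0$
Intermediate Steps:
$m{\left(q \right)} = q^{3}$
$f{\left(g \right)} = - 4 g^{3}$ ($f{\left(g \right)} = \left(0 - 4\right) g^{3} = - 4 g^{3}$)
$\frac{106}{93 + f{\left(-19 \right)}} - 139 = \frac{106}{93 - 4 \left(-19\right)^{3}} - 139 = \frac{106}{93 - -27436} - 139 = \frac{106}{93 + 27436} - 139 = \frac{106}{27529} - 139 = - \frac{3826425}{27529}$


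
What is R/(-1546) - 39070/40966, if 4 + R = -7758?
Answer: 64393968/15833359 ≈ 4.0670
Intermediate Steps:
R = -7762 (R = -4 - 7758 = -7762)
R/(-1546) - 39070/40966 = -7762/(-1546) - 39070/40966 = -7762*(-1/1546) - 39070*1/40966 = 3881/773 - 19535/20483 = 64393968/15833359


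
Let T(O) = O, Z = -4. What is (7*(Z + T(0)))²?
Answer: 784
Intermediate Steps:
(7*(Z + T(0)))² = (7*(-4 + 0))² = (7*(-4))² = (-28)² = 784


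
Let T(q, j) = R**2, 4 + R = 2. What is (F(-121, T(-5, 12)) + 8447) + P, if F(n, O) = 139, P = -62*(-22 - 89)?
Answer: 15468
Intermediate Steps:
R = -2 (R = -4 + 2 = -2)
T(q, j) = 4 (T(q, j) = (-2)**2 = 4)
P = 6882 (P = -62*(-111) = 6882)
(F(-121, T(-5, 12)) + 8447) + P = (139 + 8447) + 6882 = 8586 + 6882 = 15468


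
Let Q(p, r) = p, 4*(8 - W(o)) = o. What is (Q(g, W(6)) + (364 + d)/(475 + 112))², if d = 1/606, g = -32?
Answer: 124601830425361/126538141284 ≈ 984.70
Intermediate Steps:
W(o) = 8 - o/4
d = 1/606 ≈ 0.0016502
(Q(g, W(6)) + (364 + d)/(475 + 112))² = (-32 + (364 + 1/606)/(475 + 112))² = (-32 + (220585/606)/587)² = (-32 + (220585/606)*(1/587))² = (-32 + 220585/355722)² = (-11162519/355722)² = 124601830425361/126538141284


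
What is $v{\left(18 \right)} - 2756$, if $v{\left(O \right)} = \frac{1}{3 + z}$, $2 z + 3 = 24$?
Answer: $- \frac{74410}{27} \approx -2755.9$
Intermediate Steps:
$z = \frac{21}{2}$ ($z = - \frac{3}{2} + \frac{1}{2} \cdot 24 = - \frac{3}{2} + 12 = \frac{21}{2} \approx 10.5$)
$v{\left(O \right)} = \frac{2}{27}$ ($v{\left(O \right)} = \frac{1}{3 + \frac{21}{2}} = \frac{1}{\frac{27}{2}} = \frac{2}{27}$)
$v{\left(18 \right)} - 2756 = \frac{2}{27} - 2756 = - \frac{74410}{27}$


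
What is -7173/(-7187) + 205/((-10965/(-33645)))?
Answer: 3309933868/5253697 ≈ 630.02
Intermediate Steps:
-7173/(-7187) + 205/((-10965/(-33645))) = -7173*(-1/7187) + 205/((-10965*(-1/33645))) = 7173/7187 + 205/(731/2243) = 7173/7187 + 205*(2243/731) = 7173/7187 + 459815/731 = 3309933868/5253697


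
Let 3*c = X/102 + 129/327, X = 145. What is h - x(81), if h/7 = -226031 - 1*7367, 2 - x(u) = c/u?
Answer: -4413962540921/2701674 ≈ -1.6338e+6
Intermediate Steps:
c = 20191/33354 (c = (145/102 + 129/327)/3 = (145*(1/102) + 129*(1/327))/3 = (145/102 + 43/109)/3 = (1/3)*(20191/11118) = 20191/33354 ≈ 0.60535)
x(u) = 2 - 20191/(33354*u)
h = -1633786 (h = 7*(-226031 - 1*7367) = 7*(-226031 - 7367) = 7*(-233398) = -1633786)
h - x(81) = -1633786 - (2 - 20191/33354/81) = -1633786 - (2 - 20191/33354*1/81) = -1633786 - (2 - 20191/2701674) = -1633786 - 1*5383157/2701674 = -1633786 - 5383157/2701674 = -4413962540921/2701674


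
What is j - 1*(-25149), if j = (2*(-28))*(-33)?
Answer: 26997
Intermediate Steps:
j = 1848 (j = -56*(-33) = 1848)
j - 1*(-25149) = 1848 - 1*(-25149) = 1848 + 25149 = 26997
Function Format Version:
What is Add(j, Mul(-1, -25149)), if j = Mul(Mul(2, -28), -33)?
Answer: 26997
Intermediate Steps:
j = 1848 (j = Mul(-56, -33) = 1848)
Add(j, Mul(-1, -25149)) = Add(1848, Mul(-1, -25149)) = Add(1848, 25149) = 26997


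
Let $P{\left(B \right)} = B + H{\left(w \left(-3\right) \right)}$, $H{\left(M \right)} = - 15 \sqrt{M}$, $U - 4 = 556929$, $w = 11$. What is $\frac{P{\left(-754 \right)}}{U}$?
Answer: $- \frac{58}{42841} - \frac{15 i \sqrt{33}}{556933} \approx -0.0013538 - 0.00015472 i$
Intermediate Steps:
$U = 556933$ ($U = 4 + 556929 = 556933$)
$P{\left(B \right)} = B - 15 i \sqrt{33}$ ($P{\left(B \right)} = B - 15 \sqrt{11 \left(-3\right)} = B - 15 \sqrt{-33} = B - 15 i \sqrt{33}$)
$\frac{P{\left(-754 \right)}}{U} = \frac{-754 - 15 i \sqrt{33}}{556933} = \left(-754 - 15 i \sqrt{33}\right) \frac{1}{556933} = - \frac{58}{42841} - \frac{15 i \sqrt{33}}{556933}$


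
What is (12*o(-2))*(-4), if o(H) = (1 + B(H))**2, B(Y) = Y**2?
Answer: -1200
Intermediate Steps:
o(H) = (1 + H**2)**2
(12*o(-2))*(-4) = (12*(1 + (-2)**2)**2)*(-4) = (12*(1 + 4)**2)*(-4) = (12*5**2)*(-4) = (12*25)*(-4) = 300*(-4) = -1200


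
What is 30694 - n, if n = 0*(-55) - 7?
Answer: 30701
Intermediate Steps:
n = -7 (n = 0 - 7 = -7)
30694 - n = 30694 - 1*(-7) = 30694 + 7 = 30701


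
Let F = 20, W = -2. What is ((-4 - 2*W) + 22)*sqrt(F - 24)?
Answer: 44*I ≈ 44.0*I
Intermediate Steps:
((-4 - 2*W) + 22)*sqrt(F - 24) = ((-4 - 2*(-2)) + 22)*sqrt(20 - 24) = ((-4 + 4) + 22)*sqrt(-4) = (0 + 22)*(2*I) = 22*(2*I) = 44*I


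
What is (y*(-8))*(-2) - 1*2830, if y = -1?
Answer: -2846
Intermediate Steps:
(y*(-8))*(-2) - 1*2830 = -1*(-8)*(-2) - 1*2830 = 8*(-2) - 2830 = -16 - 2830 = -2846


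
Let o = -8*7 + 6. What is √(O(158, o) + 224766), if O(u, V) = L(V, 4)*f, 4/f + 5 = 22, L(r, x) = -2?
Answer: √64957238/17 ≈ 474.09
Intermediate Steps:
o = -50 (o = -56 + 6 = -50)
f = 4/17 (f = 4/(-5 + 22) = 4/17 ≈ 0.23529)
O(u, V) = -8/17 (O(u, V) = -2*4/17 = -8/17)
√(O(158, o) + 224766) = √(-8/17 + 224766) = √(3821014/17) = √64957238/17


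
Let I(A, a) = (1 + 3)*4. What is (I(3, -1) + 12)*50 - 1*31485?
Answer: -30085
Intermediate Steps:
I(A, a) = 16 (I(A, a) = 4*4 = 16)
(I(3, -1) + 12)*50 - 1*31485 = (16 + 12)*50 - 1*31485 = 28*50 - 31485 = 1400 - 31485 = -30085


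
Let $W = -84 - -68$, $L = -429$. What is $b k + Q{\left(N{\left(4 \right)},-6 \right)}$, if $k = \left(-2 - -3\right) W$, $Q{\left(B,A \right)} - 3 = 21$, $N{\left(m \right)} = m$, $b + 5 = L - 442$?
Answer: $14040$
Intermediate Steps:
$b = -876$ ($b = -5 - 871 = -876$)
$W = -16$ ($W = -84 + 68 = -16$)
$Q{\left(B,A \right)} = 24$ ($Q{\left(B,A \right)} = 3 + 21 = 24$)
$k = -16$ ($k = \left(-2 - -3\right) \left(-16\right) = \left(-2 + 3\right) \left(-16\right) = 1 \left(-16\right) = -16$)
$b k + Q{\left(N{\left(4 \right)},-6 \right)} = \left(-876\right) \left(-16\right) + 24 = 14016 + 24 = 14040$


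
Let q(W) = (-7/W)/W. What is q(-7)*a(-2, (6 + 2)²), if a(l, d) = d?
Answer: -64/7 ≈ -9.1429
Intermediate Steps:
q(W) = -7/W²
q(-7)*a(-2, (6 + 2)²) = (-7/(-7)²)*(6 + 2)² = -7*1/49*8² = -⅐*64 = -64/7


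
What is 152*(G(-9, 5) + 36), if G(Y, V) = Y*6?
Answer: -2736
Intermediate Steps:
G(Y, V) = 6*Y
152*(G(-9, 5) + 36) = 152*(6*(-9) + 36) = 152*(-54 + 36) = 152*(-18) = -2736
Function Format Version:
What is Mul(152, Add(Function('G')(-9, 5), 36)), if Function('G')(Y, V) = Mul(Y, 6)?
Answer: -2736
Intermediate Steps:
Function('G')(Y, V) = Mul(6, Y)
Mul(152, Add(Function('G')(-9, 5), 36)) = Mul(152, Add(Mul(6, -9), 36)) = Mul(152, Add(-54, 36)) = Mul(152, -18) = -2736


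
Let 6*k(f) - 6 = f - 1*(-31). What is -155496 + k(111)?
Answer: -466414/3 ≈ -1.5547e+5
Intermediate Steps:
k(f) = 37/6 + f/6 (k(f) = 1 + (f - 1*(-31))/6 = 1 + (f + 31)/6 = 1 + (31 + f)/6 = 1 + (31/6 + f/6) = 37/6 + f/6)
-155496 + k(111) = -155496 + (37/6 + (⅙)*111) = -155496 + (37/6 + 37/2) = -155496 + 74/3 = -466414/3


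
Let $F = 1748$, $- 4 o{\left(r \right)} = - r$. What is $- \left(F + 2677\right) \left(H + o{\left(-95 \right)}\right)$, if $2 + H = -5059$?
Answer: $\frac{90000075}{4} \approx 2.25 \cdot 10^{7}$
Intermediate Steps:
$H = -5061$ ($H = -2 - 5059 = -5061$)
$o{\left(r \right)} = \frac{r}{4}$ ($o{\left(r \right)} = - \frac{\left(-1\right) r}{4} = \frac{r}{4}$)
$- \left(F + 2677\right) \left(H + o{\left(-95 \right)}\right) = - \left(1748 + 2677\right) \left(-5061 + \frac{1}{4} \left(-95\right)\right) = - 4425 \left(-5061 - \frac{95}{4}\right) = - \frac{4425 \left(-20339\right)}{4} = \left(-1\right) \left(- \frac{90000075}{4}\right) = \frac{90000075}{4}$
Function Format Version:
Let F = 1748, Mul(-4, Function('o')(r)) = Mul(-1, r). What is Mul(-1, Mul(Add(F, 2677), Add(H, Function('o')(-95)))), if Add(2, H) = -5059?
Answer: Rational(90000075, 4) ≈ 2.2500e+7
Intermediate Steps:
H = -5061 (H = Add(-2, -5059) = -5061)
Function('o')(r) = Mul(Rational(1, 4), r) (Function('o')(r) = Mul(Rational(-1, 4), Mul(-1, r)) = Mul(Rational(1, 4), r))
Mul(-1, Mul(Add(F, 2677), Add(H, Function('o')(-95)))) = Mul(-1, Mul(Add(1748, 2677), Add(-5061, Mul(Rational(1, 4), -95)))) = Mul(-1, Mul(4425, Add(-5061, Rational(-95, 4)))) = Mul(-1, Mul(4425, Rational(-20339, 4))) = Mul(-1, Rational(-90000075, 4)) = Rational(90000075, 4)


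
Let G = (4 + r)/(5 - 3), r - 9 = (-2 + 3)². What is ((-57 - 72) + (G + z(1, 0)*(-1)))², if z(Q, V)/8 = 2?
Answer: 19044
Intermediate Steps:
r = 10 (r = 9 + (-2 + 3)² = 9 + 1² = 9 + 1 = 10)
z(Q, V) = 16 (z(Q, V) = 8*2 = 16)
G = 7 (G = (4 + 10)/(5 - 3) = 14/2 = 14*(½) = 7)
((-57 - 72) + (G + z(1, 0)*(-1)))² = ((-57 - 72) + (7 + 16*(-1)))² = (-129 + (7 - 16))² = (-129 - 9)² = (-138)² = 19044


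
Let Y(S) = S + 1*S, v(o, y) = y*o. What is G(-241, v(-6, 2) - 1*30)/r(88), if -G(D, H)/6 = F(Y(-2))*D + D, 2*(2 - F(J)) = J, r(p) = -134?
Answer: -3615/67 ≈ -53.955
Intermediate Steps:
v(o, y) = o*y
Y(S) = 2*S (Y(S) = S + S = 2*S)
F(J) = 2 - J/2
G(D, H) = -30*D (G(D, H) = -6*((2 - (-2))*D + D) = -6*((2 - 1/2*(-4))*D + D) = -6*((2 + 2)*D + D) = -6*(4*D + D) = -30*D)
G(-241, v(-6, 2) - 1*30)/r(88) = -30*(-241)/(-134) = 7230*(-1/134) = -3615/67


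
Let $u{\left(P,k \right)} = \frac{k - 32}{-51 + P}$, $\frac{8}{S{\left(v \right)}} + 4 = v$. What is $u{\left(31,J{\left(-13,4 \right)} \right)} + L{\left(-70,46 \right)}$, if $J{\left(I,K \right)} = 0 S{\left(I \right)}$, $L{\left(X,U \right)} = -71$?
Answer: $- \frac{347}{5} \approx -69.4$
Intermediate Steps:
$S{\left(v \right)} = \frac{8}{-4 + v}$
$J{\left(I,K \right)} = 0$ ($J{\left(I,K \right)} = 0 \frac{8}{-4 + I} = 0$)
$u{\left(P,k \right)} = \frac{-32 + k}{-51 + P}$
$u{\left(31,J{\left(-13,4 \right)} \right)} + L{\left(-70,46 \right)} = \frac{-32 + 0}{-51 + 31} - 71 = \frac{1}{-20} \left(-32\right) - 71 = \left(- \frac{1}{20}\right) \left(-32\right) - 71 = \frac{8}{5} - 71 = - \frac{347}{5}$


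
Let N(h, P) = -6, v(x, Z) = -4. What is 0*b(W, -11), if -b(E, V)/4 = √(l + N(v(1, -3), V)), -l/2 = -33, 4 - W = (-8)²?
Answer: 0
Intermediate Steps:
W = -60 (W = 4 - 1*(-8)² = 4 - 1*64 = 4 - 64 = -60)
l = 66 (l = -2*(-33) = 66)
b(E, V) = -8*√15 (b(E, V) = -4*√(66 - 6) = -8*√15)
0*b(W, -11) = 0*(-8*√15) = 0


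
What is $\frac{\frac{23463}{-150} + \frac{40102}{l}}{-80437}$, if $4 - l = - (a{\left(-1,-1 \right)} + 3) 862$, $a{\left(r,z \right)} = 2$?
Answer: $\frac{15867347}{8675130450} \approx 0.0018291$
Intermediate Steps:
$l = 4314$ ($l = 4 - - (2 + 3) 862 = 4 - \left(-1\right) 5 \cdot 862 = 4 - \left(-5\right) 862 = 4 - -4310 = 4 + 4310 = 4314$)
$\frac{\frac{23463}{-150} + \frac{40102}{l}}{-80437} = \frac{\frac{23463}{-150} + \frac{40102}{4314}}{-80437} = \left(23463 \left(- \frac{1}{150}\right) + 40102 \cdot \frac{1}{4314}\right) \left(- \frac{1}{80437}\right) = \left(- \frac{7821}{50} + \frac{20051}{2157}\right) \left(- \frac{1}{80437}\right) = \left(- \frac{15867347}{107850}\right) \left(- \frac{1}{80437}\right) = \frac{15867347}{8675130450}$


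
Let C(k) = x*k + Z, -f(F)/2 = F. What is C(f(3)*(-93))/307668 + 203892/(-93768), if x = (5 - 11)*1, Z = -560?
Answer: -1314531025/601029438 ≈ -2.1871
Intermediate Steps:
f(F) = -2*F
x = -6 (x = -6*1 = -6)
C(k) = -560 - 6*k (C(k) = -6*k - 560 = -560 - 6*k)
C(f(3)*(-93))/307668 + 203892/(-93768) = (-560 - 6*(-2*3)*(-93))/307668 + 203892/(-93768) = (-560 - (-36)*(-93))*(1/307668) + 203892*(-1/93768) = (-560 - 6*558)*(1/307668) - 16991/7814 = (-560 - 3348)*(1/307668) - 16991/7814 = -3908*1/307668 - 16991/7814 = -977/76917 - 16991/7814 = -1314531025/601029438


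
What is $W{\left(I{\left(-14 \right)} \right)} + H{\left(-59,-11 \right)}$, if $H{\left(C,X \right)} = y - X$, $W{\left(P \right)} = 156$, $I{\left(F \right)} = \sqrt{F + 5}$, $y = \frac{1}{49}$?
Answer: $\frac{8184}{49} \approx 167.02$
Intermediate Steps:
$y = \frac{1}{49} \approx 0.020408$
$I{\left(F \right)} = \sqrt{5 + F}$
$H{\left(C,X \right)} = \frac{1}{49} - X$
$W{\left(I{\left(-14 \right)} \right)} + H{\left(-59,-11 \right)} = 156 + \left(\frac{1}{49} - -11\right) = 156 + \left(\frac{1}{49} + 11\right) = 156 + \frac{540}{49} = \frac{8184}{49}$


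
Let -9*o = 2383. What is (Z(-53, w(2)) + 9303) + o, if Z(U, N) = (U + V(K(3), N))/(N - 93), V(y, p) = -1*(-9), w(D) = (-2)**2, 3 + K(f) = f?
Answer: 7240012/801 ≈ 9038.7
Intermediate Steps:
K(f) = -3 + f
o = -2383/9 (o = -1/9*2383 = -2383/9 ≈ -264.78)
w(D) = 4
V(y, p) = 9
Z(U, N) = (9 + U)/(-93 + N) (Z(U, N) = (U + 9)/(N - 93) = (9 + U)/(-93 + N))
(Z(-53, w(2)) + 9303) + o = ((9 - 53)/(-93 + 4) + 9303) - 2383/9 = (-44/(-89) + 9303) - 2383/9 = (-1/89*(-44) + 9303) - 2383/9 = (44/89 + 9303) - 2383/9 = 828011/89 - 2383/9 = 7240012/801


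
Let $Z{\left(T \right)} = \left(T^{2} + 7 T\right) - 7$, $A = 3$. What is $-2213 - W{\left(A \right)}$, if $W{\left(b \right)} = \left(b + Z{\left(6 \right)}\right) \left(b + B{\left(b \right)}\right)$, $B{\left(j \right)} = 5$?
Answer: $-2805$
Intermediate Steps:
$Z{\left(T \right)} = -7 + T^{2} + 7 T$
$W{\left(b \right)} = \left(5 + b\right) \left(71 + b\right)$ ($W{\left(b \right)} = \left(b + \left(-7 + 6^{2} + 7 \cdot 6\right)\right) \left(b + 5\right) = \left(b + \left(-7 + 36 + 42\right)\right) \left(5 + b\right) = \left(b + 71\right) \left(5 + b\right) = \left(71 + b\right) \left(5 + b\right) = \left(5 + b\right) \left(71 + b\right)$)
$-2213 - W{\left(A \right)} = -2213 - \left(355 + 3^{2} + 76 \cdot 3\right) = -2213 - \left(355 + 9 + 228\right) = -2213 - 592 = -2805$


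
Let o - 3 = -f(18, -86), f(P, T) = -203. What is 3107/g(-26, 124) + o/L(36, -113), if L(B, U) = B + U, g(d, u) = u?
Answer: 213695/9548 ≈ 22.381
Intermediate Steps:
o = 206 (o = 3 - 1*(-203) = 3 + 203 = 206)
3107/g(-26, 124) + o/L(36, -113) = 3107/124 + 206/(36 - 113) = 3107*(1/124) + 206/(-77) = 3107/124 + 206*(-1/77) = 3107/124 - 206/77 = 213695/9548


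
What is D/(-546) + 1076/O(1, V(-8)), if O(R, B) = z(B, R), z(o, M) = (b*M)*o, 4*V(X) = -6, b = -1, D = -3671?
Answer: 395335/546 ≈ 724.06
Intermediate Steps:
V(X) = -3/2 (V(X) = (¼)*(-6) = -3/2)
z(o, M) = -M*o (z(o, M) = (-M)*o = -M*o)
O(R, B) = -B*R (O(R, B) = -R*B = -B*R)
D/(-546) + 1076/O(1, V(-8)) = -3671/(-546) + 1076/((-1*(-3/2)*1)) = -3671*(-1/546) + 1076/(3/2) = 3671/546 + 1076*(⅔) = 3671/546 + 2152/3 = 395335/546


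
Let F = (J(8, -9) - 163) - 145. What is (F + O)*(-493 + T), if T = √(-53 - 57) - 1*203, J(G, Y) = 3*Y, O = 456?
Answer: -84216 + 121*I*√110 ≈ -84216.0 + 1269.1*I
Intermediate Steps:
T = -203 + I*√110 (T = √(-110) - 203 = I*√110 - 203 = -203 + I*√110 ≈ -203.0 + 10.488*I)
F = -335 (F = (3*(-9) - 163) - 145 = (-27 - 163) - 145 = -190 - 145 = -335)
(F + O)*(-493 + T) = (-335 + 456)*(-493 + (-203 + I*√110)) = 121*(-696 + I*√110) = -84216 + 121*I*√110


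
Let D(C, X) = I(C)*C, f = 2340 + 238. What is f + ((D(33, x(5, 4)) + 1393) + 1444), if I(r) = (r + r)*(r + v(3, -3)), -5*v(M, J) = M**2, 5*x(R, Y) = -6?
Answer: 366843/5 ≈ 73369.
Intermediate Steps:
x(R, Y) = -6/5 (x(R, Y) = (1/5)*(-6) = -6/5)
v(M, J) = -M**2/5
f = 2578
I(r) = 2*r*(-9/5 + r) (I(r) = (r + r)*(r - 1/5*3**2) = (2*r)*(r - 1/5*9) = (2*r)*(r - 9/5) = (2*r)*(-9/5 + r) = 2*r*(-9/5 + r))
D(C, X) = 2*C**2*(-9 + 5*C)/5 (D(C, X) = (2*C*(-9 + 5*C)/5)*C = 2*C**2*(-9 + 5*C)/5)
f + ((D(33, x(5, 4)) + 1393) + 1444) = 2578 + ((33**2*(-18/5 + 2*33) + 1393) + 1444) = 2578 + ((1089*(-18/5 + 66) + 1393) + 1444) = 2578 + ((1089*(312/5) + 1393) + 1444) = 2578 + ((339768/5 + 1393) + 1444) = 2578 + (346733/5 + 1444) = 2578 + 353953/5 = 366843/5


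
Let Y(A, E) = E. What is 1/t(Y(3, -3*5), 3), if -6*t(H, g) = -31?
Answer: 6/31 ≈ 0.19355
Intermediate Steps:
t(H, g) = 31/6 (t(H, g) = -1/6*(-31) = 31/6)
1/t(Y(3, -3*5), 3) = 1/(31/6) = 6/31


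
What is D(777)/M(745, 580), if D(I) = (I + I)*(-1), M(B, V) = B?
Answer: -1554/745 ≈ -2.0859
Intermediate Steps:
D(I) = -2*I (D(I) = (2*I)*(-1) = -2*I)
D(777)/M(745, 580) = -2*777/745 = -1554*1/745 = -1554/745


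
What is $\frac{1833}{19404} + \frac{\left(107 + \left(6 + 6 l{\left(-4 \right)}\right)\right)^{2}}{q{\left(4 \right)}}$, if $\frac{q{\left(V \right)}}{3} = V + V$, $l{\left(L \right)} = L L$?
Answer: $\frac{7848427}{4312} \approx 1820.1$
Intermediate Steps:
$l{\left(L \right)} = L^{2}$
$q{\left(V \right)} = 6 V$ ($q{\left(V \right)} = 3 \left(V + V\right) = 3 \cdot 2 V = 6 V$)
$\frac{1833}{19404} + \frac{\left(107 + \left(6 + 6 l{\left(-4 \right)}\right)\right)^{2}}{q{\left(4 \right)}} = \frac{1833}{19404} + \frac{\left(107 + \left(6 + 6 \left(-4\right)^{2}\right)\right)^{2}}{6 \cdot 4} = 1833 \cdot \frac{1}{19404} + \frac{\left(107 + \left(6 + 6 \cdot 16\right)\right)^{2}}{24} = \frac{611}{6468} + \left(107 + \left(6 + 96\right)\right)^{2} \cdot \frac{1}{24} = \frac{611}{6468} + \left(107 + 102\right)^{2} \cdot \frac{1}{24} = \frac{611}{6468} + 209^{2} \cdot \frac{1}{24} = \frac{611}{6468} + 43681 \cdot \frac{1}{24} = \frac{611}{6468} + \frac{43681}{24} = \frac{7848427}{4312}$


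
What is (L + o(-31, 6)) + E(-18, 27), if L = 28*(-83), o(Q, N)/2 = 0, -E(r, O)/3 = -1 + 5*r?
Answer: -2051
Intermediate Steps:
E(r, O) = 3 - 15*r (E(r, O) = -3*(-1 + 5*r) = 3 - 15*r)
o(Q, N) = 0 (o(Q, N) = 2*0 = 0)
L = -2324
(L + o(-31, 6)) + E(-18, 27) = (-2324 + 0) + (3 - 15*(-18)) = -2324 + (3 + 270) = -2324 + 273 = -2051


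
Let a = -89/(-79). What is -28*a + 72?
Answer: 3196/79 ≈ 40.456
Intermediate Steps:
a = 89/79 (a = -89*(-1/79) = 89/79 ≈ 1.1266)
-28*a + 72 = -28*89/79 + 72 = -2492/79 + 72 = 3196/79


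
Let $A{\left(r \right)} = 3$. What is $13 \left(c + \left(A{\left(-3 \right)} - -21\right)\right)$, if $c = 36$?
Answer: $780$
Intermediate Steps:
$13 \left(c + \left(A{\left(-3 \right)} - -21\right)\right) = 13 \left(36 + \left(3 - -21\right)\right) = 13 \left(36 + \left(3 + 21\right)\right) = 13 \left(36 + 24\right) = 13 \cdot 60 = 780$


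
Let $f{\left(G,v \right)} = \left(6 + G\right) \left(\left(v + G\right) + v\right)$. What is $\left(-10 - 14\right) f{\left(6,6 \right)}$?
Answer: $-5184$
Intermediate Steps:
$f{\left(G,v \right)} = \left(6 + G\right) \left(G + 2 v\right)$ ($f{\left(G,v \right)} = \left(6 + G\right) \left(\left(G + v\right) + v\right) = \left(6 + G\right) \left(G + 2 v\right)$)
$\left(-10 - 14\right) f{\left(6,6 \right)} = \left(-10 - 14\right) \left(6^{2} + 6 \cdot 6 + 12 \cdot 6 + 2 \cdot 6 \cdot 6\right) = - 24 \left(36 + 36 + 72 + 72\right) = \left(-24\right) 216 = -5184$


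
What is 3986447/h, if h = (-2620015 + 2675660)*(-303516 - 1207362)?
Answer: -3986447/84072806310 ≈ -4.7417e-5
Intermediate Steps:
h = -84072806310 (h = 55645*(-1510878) = -84072806310)
3986447/h = 3986447/(-84072806310) = 3986447*(-1/84072806310) = -3986447/84072806310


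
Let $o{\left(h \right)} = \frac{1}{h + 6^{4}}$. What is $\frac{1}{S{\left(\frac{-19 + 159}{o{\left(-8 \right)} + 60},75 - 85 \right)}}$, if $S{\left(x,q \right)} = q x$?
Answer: $- \frac{77281}{1803200} \approx -0.042858$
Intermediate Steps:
$o{\left(h \right)} = \frac{1}{1296 + h}$ ($o{\left(h \right)} = \frac{1}{h + 1296} = \frac{1}{1296 + h}$)
$\frac{1}{S{\left(\frac{-19 + 159}{o{\left(-8 \right)} + 60},75 - 85 \right)}} = \frac{1}{\left(75 - 85\right) \frac{-19 + 159}{\frac{1}{1296 - 8} + 60}} = \frac{1}{\left(-10\right) \frac{140}{\frac{1}{1288} + 60}} = \frac{1}{\left(-10\right) \frac{140}{\frac{77281}{1288}}} = \frac{1}{\left(-10\right) 140 \cdot \frac{1288}{77281}} = \frac{1}{\left(-10\right) \frac{180320}{77281}} = \frac{1}{- \frac{1803200}{77281}} = - \frac{77281}{1803200}$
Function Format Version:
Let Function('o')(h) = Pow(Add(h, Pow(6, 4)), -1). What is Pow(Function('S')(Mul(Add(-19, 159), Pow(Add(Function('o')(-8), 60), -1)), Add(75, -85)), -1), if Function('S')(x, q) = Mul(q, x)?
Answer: Rational(-77281, 1803200) ≈ -0.042858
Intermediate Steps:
Function('o')(h) = Pow(Add(1296, h), -1) (Function('o')(h) = Pow(Add(h, 1296), -1) = Pow(Add(1296, h), -1))
Pow(Function('S')(Mul(Add(-19, 159), Pow(Add(Function('o')(-8), 60), -1)), Add(75, -85)), -1) = Pow(Mul(Add(75, -85), Mul(Add(-19, 159), Pow(Add(Pow(Add(1296, -8), -1), 60), -1))), -1) = Pow(Mul(-10, Mul(140, Pow(Add(Pow(1288, -1), 60), -1))), -1) = Pow(Mul(-10, Mul(140, Pow(Add(Rational(1, 1288), 60), -1))), -1) = Pow(Mul(-10, Mul(140, Pow(Rational(77281, 1288), -1))), -1) = Pow(Mul(-10, Mul(140, Rational(1288, 77281))), -1) = Pow(Mul(-10, Rational(180320, 77281)), -1) = Pow(Rational(-1803200, 77281), -1) = Rational(-77281, 1803200)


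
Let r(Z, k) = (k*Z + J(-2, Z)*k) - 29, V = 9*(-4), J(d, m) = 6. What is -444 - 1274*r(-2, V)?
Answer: 219958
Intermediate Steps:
V = -36
r(Z, k) = -29 + 6*k + Z*k (r(Z, k) = (k*Z + 6*k) - 29 = (Z*k + 6*k) - 29 = (6*k + Z*k) - 29 = -29 + 6*k + Z*k)
-444 - 1274*r(-2, V) = -444 - 1274*(-29 + 6*(-36) - 2*(-36)) = -444 - 1274*(-29 - 216 + 72) = -444 - 1274*(-173) = -444 + 220402 = 219958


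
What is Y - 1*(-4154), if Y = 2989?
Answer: 7143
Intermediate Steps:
Y - 1*(-4154) = 2989 - 1*(-4154) = 2989 + 4154 = 7143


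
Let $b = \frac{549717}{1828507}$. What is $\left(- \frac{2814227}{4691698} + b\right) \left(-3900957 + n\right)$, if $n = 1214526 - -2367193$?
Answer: $\frac{409698495916603637}{4289401317443} \approx 95514.0$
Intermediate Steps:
$b = \frac{549717}{1828507}$ ($b = 549717 \cdot \frac{1}{1828507} = \frac{549717}{1828507} \approx 0.30064$)
$n = 3581719$ ($n = 1214526 + 2367193 = 3581719$)
$\left(- \frac{2814227}{4691698} + b\right) \left(-3900957 + n\right) = \left(- \frac{2814227}{4691698} + \frac{549717}{1828507}\right) \left(-3900957 + 3581719\right) = \left(\left(-2814227\right) \frac{1}{4691698} + \frac{549717}{1828507}\right) \left(-319238\right) = \left(- \frac{2814227}{4691698} + \frac{549717}{1828507}\right) \left(-319238\right) = \left(- \frac{2566727619623}{8578802634886}\right) \left(-319238\right) = \frac{409698495916603637}{4289401317443}$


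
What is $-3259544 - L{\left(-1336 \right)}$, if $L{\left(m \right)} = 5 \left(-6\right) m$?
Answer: $-3299624$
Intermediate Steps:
$L{\left(m \right)} = - 30 m$
$-3259544 - L{\left(-1336 \right)} = -3259544 - \left(-30\right) \left(-1336\right) = -3259544 - 40080 = -3299624$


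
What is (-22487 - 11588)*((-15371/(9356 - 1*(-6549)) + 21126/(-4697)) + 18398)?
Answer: -1337715206845085/2134451 ≈ -6.2673e+8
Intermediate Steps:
(-22487 - 11588)*((-15371/(9356 - 1*(-6549)) + 21126/(-4697)) + 18398) = -34075*((-15371/(9356 + 6549) + 21126*(-1/4697)) + 18398) = -34075*((-15371/15905 - 3018/671) + 18398) = -34075*(-58315231/10672255 + 18398) = -34075*196289832259/10672255 = -1337715206845085/2134451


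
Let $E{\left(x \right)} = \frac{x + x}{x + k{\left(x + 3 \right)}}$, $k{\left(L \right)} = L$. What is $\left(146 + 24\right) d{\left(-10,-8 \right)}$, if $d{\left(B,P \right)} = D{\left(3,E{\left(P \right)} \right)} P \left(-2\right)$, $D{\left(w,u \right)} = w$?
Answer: $8160$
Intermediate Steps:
$E{\left(x \right)} = \frac{2 x}{3 + 2 x}$ ($E{\left(x \right)} = \frac{x + x}{x + \left(x + 3\right)} = \frac{2 x}{x + \left(3 + x\right)} = \frac{2 x}{3 + 2 x}$)
$d{\left(B,P \right)} = - 6 P$ ($d{\left(B,P \right)} = 3 P \left(-2\right) = - 6 P$)
$\left(146 + 24\right) d{\left(-10,-8 \right)} = \left(146 + 24\right) \left(\left(-6\right) \left(-8\right)\right) = 170 \cdot 48 = 8160$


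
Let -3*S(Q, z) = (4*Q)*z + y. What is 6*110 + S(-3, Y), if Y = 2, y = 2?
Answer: 2002/3 ≈ 667.33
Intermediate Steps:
S(Q, z) = -2/3 - 4*Q*z/3 (S(Q, z) = -((4*Q)*z + 2)/3 = -(4*Q*z + 2)/3 = -(2 + 4*Q*z)/3 = -2/3 - 4*Q*z/3)
6*110 + S(-3, Y) = 6*110 + (-2/3 - 4/3*(-3)*2) = 660 + (-2/3 + 8) = 660 + 22/3 = 2002/3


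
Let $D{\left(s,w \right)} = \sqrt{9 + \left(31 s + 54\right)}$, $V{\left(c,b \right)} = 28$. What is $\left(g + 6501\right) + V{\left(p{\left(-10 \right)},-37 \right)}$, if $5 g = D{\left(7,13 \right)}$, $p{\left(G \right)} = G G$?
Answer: $6529 + \frac{2 \sqrt{70}}{5} \approx 6532.3$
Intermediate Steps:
$p{\left(G \right)} = G^{2}$
$D{\left(s,w \right)} = \sqrt{63 + 31 s}$ ($D{\left(s,w \right)} = \sqrt{9 + \left(54 + 31 s\right)} = \sqrt{63 + 31 s}$)
$g = \frac{2 \sqrt{70}}{5}$ ($g = \frac{\sqrt{63 + 31 \cdot 7}}{5} = \frac{\sqrt{63 + 217}}{5} = \frac{\sqrt{280}}{5} = \frac{2 \sqrt{70}}{5} \approx 3.3466$)
$\left(g + 6501\right) + V{\left(p{\left(-10 \right)},-37 \right)} = \left(\frac{2 \sqrt{70}}{5} + 6501\right) + 28 = \left(6501 + \frac{2 \sqrt{70}}{5}\right) + 28 = 6529 + \frac{2 \sqrt{70}}{5}$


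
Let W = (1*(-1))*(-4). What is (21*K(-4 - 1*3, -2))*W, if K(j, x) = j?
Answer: -588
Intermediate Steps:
W = 4 (W = -1*(-4) = 4)
(21*K(-4 - 1*3, -2))*W = (21*(-4 - 1*3))*4 = (21*(-4 - 3))*4 = (21*(-7))*4 = -147*4 = -588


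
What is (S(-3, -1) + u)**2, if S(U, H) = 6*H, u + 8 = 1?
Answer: 169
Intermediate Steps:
u = -7 (u = -8 + 1 = -7)
(S(-3, -1) + u)**2 = (6*(-1) - 7)**2 = (-6 - 7)**2 = (-13)**2 = 169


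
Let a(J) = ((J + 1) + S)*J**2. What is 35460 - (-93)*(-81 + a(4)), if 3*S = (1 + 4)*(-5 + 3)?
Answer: 30407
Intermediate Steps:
S = -10/3 (S = ((1 + 4)*(-5 + 3))/3 = (5*(-2))/3 = (1/3)*(-10) = -10/3 ≈ -3.3333)
a(J) = J**2*(-7/3 + J) (a(J) = ((J + 1) - 10/3)*J**2 = ((1 + J) - 10/3)*J**2 = (-7/3 + J)*J**2 = J**2*(-7/3 + J))
35460 - (-93)*(-81 + a(4)) = 35460 - (-93)*(-81 + 4**2*(-7/3 + 4)) = 35460 - (-93)*(-81 + 16*(5/3)) = 35460 - (-93)*(-81 + 80/3) = 35460 - (-93)*(-163)/3 = 35460 - 1*5053 = 35460 - 5053 = 30407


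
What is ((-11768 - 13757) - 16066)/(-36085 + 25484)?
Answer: 41591/10601 ≈ 3.9233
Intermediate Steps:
((-11768 - 13757) - 16066)/(-36085 + 25484) = (-25525 - 16066)/(-10601) = -41591*(-1/10601) = 41591/10601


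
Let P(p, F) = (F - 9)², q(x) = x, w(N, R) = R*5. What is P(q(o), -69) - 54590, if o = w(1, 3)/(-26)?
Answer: -48506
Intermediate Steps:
w(N, R) = 5*R
o = -15/26 (o = (5*3)/(-26) = 15*(-1/26) = -15/26 ≈ -0.57692)
P(p, F) = (-9 + F)²
P(q(o), -69) - 54590 = (-9 - 69)² - 54590 = (-78)² - 54590 = 6084 - 54590 = -48506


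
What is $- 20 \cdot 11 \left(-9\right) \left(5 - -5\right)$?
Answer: $19800$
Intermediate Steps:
$- 20 \cdot 11 \left(-9\right) \left(5 - -5\right) = - 20 \left(- 99 \left(5 + 5\right)\right) = - 20 \left(\left(-99\right) 10\right) = \left(-20\right) \left(-990\right) = 19800$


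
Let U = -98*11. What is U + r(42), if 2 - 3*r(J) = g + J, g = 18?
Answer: -3292/3 ≈ -1097.3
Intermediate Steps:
r(J) = -16/3 - J/3 (r(J) = ⅔ - (18 + J)/3 = ⅔ + (-6 - J/3) = -16/3 - J/3)
U = -1078
U + r(42) = -1078 + (-16/3 - ⅓*42) = -1078 + (-16/3 - 14) = -1078 - 58/3 = -3292/3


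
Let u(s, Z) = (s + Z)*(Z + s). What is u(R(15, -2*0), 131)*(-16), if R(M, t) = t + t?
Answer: -274576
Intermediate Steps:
R(M, t) = 2*t
u(s, Z) = (Z + s)² (u(s, Z) = (Z + s)*(Z + s) = (Z + s)²)
u(R(15, -2*0), 131)*(-16) = (131 + 2*(-2*0))²*(-16) = (131 + 2*0)²*(-16) = (131 + 0)²*(-16) = 131²*(-16) = 17161*(-16) = -274576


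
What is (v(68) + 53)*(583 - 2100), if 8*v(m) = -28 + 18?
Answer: -314019/4 ≈ -78505.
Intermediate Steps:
v(m) = -5/4 (v(m) = (-28 + 18)/8 = (⅛)*(-10) = -5/4)
(v(68) + 53)*(583 - 2100) = (-5/4 + 53)*(583 - 2100) = (207/4)*(-1517) = -314019/4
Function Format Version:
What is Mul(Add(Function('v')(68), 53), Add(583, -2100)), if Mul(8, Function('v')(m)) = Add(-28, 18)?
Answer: Rational(-314019, 4) ≈ -78505.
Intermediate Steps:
Function('v')(m) = Rational(-5, 4) (Function('v')(m) = Mul(Rational(1, 8), Add(-28, 18)) = Mul(Rational(1, 8), -10) = Rational(-5, 4))
Mul(Add(Function('v')(68), 53), Add(583, -2100)) = Mul(Add(Rational(-5, 4), 53), Add(583, -2100)) = Mul(Rational(207, 4), -1517) = Rational(-314019, 4)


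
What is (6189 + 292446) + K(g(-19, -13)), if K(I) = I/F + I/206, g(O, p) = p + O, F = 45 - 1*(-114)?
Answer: 4890739555/16377 ≈ 2.9863e+5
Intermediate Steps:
F = 159 (F = 45 + 114 = 159)
g(O, p) = O + p
K(I) = 365*I/32754 (K(I) = I/159 + I/206 = 365*I/32754)
(6189 + 292446) + K(g(-19, -13)) = (6189 + 292446) + 365*(-19 - 13)/32754 = 298635 + (365/32754)*(-32) = 298635 - 5840/16377 = 4890739555/16377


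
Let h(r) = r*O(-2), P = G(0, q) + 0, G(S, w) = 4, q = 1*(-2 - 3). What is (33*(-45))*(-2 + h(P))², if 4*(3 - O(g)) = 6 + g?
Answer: -53460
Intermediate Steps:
q = -5 (q = 1*(-5) = -5)
O(g) = 3/2 - g/4 (O(g) = 3 - (6 + g)/4 = 3 + (-3/2 - g/4) = 3/2 - g/4)
P = 4 (P = 4 + 0 = 4)
h(r) = 2*r (h(r) = r*(3/2 - ¼*(-2)) = r*(3/2 + ½) = r*2 = 2*r)
(33*(-45))*(-2 + h(P))² = (33*(-45))*(-2 + 2*4)² = -1485*(-2 + 8)² = -1485*6² = -1485*36 = -53460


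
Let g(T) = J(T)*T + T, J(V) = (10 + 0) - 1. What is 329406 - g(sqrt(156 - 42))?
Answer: 329406 - 10*sqrt(114) ≈ 3.2930e+5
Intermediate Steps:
J(V) = 9 (J(V) = 10 - 1 = 9)
g(T) = 10*T (g(T) = 9*T + T = 10*T)
329406 - g(sqrt(156 - 42)) = 329406 - 10*sqrt(156 - 42) = 329406 - 10*sqrt(114)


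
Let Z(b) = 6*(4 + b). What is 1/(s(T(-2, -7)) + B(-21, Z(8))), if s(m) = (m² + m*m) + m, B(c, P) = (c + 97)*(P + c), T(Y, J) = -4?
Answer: 1/3904 ≈ 0.00025615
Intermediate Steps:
Z(b) = 24 + 6*b
B(c, P) = (97 + c)*(P + c)
s(m) = m + 2*m² (s(m) = (m² + m²) + m = 2*m² + m = m + 2*m²)
1/(s(T(-2, -7)) + B(-21, Z(8))) = 1/(-4*(1 + 2*(-4)) + ((-21)² + 97*(24 + 6*8) + 97*(-21) + (24 + 6*8)*(-21))) = 1/(-4*(1 - 8) + (441 + 97*(24 + 48) - 2037 + (24 + 48)*(-21))) = 1/(-4*(-7) + (441 + 97*72 - 2037 + 72*(-21))) = 1/(28 + (441 + 6984 - 2037 - 1512)) = 1/(28 + 3876) = 1/3904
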